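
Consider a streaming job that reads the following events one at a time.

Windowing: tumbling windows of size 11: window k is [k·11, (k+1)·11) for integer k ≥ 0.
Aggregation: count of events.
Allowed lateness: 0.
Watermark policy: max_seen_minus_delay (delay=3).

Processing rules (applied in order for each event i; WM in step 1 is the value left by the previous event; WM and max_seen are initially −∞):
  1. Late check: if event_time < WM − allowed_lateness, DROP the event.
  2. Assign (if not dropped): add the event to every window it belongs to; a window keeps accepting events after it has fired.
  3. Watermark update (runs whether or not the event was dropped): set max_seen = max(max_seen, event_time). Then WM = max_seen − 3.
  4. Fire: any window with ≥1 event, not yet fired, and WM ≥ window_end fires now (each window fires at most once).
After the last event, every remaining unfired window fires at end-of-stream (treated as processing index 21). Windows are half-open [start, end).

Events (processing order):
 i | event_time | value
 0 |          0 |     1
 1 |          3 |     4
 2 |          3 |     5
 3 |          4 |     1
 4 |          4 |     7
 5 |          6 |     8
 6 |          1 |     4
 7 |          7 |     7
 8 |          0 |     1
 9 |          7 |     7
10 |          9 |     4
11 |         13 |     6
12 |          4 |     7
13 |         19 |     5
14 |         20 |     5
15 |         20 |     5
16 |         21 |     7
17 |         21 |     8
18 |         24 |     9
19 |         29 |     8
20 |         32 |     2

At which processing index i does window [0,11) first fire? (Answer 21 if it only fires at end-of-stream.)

13

i=0 t=0 v=1: → [0,11); WM=-3
i=1 t=3 v=4: → [0,11); WM=0
i=2 t=3 v=5: → [0,11); WM=0
i=3 t=4 v=1: → [0,11); WM=1
i=4 t=4 v=7: → [0,11); WM=1
i=5 t=6 v=8: → [0,11); WM=3
i=6 t=1 v=4: DROP (t<3-0); WM=3
i=7 t=7 v=7: → [0,11); WM=4
i=8 t=0 v=1: DROP (t<4-0); WM=4
i=9 t=7 v=7: → [0,11); WM=4
i=10 t=9 v=4: → [0,11); WM=6
i=11 t=13 v=6: → [11,22); WM=10
i=12 t=4 v=7: DROP (t<10-0); WM=10
i=13 t=19 v=5: → [11,22); WM=16; [0,11) fires=9
i=14 t=20 v=5: → [11,22); WM=17
i=15 t=20 v=5: → [11,22); WM=17
i=16 t=21 v=7: → [11,22); WM=18
i=17 t=21 v=8: → [11,22); WM=18
i=18 t=24 v=9: → [22,33); WM=21
i=19 t=29 v=8: → [22,33); WM=26; [11,22) fires=6
i=20 t=32 v=2: → [22,33); WM=29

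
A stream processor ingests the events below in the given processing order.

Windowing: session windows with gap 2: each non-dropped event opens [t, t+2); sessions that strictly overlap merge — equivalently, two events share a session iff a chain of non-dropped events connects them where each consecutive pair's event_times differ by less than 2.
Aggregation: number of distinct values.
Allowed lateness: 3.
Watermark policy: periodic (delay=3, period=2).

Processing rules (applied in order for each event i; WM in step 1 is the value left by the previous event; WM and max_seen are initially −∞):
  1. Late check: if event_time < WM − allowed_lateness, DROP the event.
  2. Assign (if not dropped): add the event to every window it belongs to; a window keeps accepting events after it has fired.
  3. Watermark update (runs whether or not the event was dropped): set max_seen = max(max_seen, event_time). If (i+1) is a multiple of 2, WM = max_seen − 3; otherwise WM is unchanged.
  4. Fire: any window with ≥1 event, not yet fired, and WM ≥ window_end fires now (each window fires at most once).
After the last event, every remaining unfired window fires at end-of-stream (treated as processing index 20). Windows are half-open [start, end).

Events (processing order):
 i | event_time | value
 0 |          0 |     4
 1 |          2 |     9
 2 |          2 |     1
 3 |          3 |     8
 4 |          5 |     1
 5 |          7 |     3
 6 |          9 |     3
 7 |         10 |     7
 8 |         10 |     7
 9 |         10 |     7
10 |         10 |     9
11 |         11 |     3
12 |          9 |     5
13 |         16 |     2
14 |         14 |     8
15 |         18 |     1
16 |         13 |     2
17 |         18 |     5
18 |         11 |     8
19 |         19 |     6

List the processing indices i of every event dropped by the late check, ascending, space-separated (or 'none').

18

i=0 t=0 v=4: → [0,2); WM=−∞
i=1 t=2 v=9: → [2,4); WM=-1
i=2 t=2 v=1: → [2,4); WM=-1
i=3 t=3 v=8: → [2,5); WM=0
i=4 t=5 v=1: → [5,7); WM=0
i=5 t=7 v=3: → [7,9); WM=4
i=6 t=9 v=3: → [9,11); WM=4
i=7 t=10 v=7: → [9,12); WM=7
i=8 t=10 v=7: → [9,12); WM=7
i=9 t=10 v=7: → [9,12); WM=7
i=10 t=10 v=9: → [9,12); WM=7
i=11 t=11 v=3: → [9,13); WM=8
i=12 t=9 v=5: → [9,13); WM=8
i=13 t=16 v=2: → [16,18); WM=13
i=14 t=14 v=8: → [14,16); WM=13
i=15 t=18 v=1: → [18,20); WM=15
i=16 t=13 v=2: → [13,16); WM=15
i=17 t=18 v=5: → [18,20); WM=15
i=18 t=11 v=8: DROP (t<15-3); WM=15
i=19 t=19 v=6: → [18,21); WM=16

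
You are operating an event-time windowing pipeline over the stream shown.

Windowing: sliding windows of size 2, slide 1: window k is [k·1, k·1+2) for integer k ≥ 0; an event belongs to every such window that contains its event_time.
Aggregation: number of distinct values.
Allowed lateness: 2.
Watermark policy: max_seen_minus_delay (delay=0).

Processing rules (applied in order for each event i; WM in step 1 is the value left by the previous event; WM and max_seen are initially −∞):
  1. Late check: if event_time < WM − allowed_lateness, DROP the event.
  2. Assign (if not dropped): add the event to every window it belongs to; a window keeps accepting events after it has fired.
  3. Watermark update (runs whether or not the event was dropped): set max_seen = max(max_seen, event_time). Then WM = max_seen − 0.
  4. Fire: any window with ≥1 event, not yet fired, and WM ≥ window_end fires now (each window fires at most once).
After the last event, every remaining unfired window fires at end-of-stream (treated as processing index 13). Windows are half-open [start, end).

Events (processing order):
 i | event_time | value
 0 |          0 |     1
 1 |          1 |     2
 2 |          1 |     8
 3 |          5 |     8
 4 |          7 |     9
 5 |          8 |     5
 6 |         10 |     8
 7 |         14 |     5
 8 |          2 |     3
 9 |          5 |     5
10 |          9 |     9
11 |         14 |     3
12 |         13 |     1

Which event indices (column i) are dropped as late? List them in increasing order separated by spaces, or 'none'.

i=0 t=0 v=1: → [0,2); WM=0
i=1 t=1 v=2: → [1,3),[0,2); WM=1
i=2 t=1 v=8: → [1,3),[0,2); WM=1
i=3 t=5 v=8: → [5,7),[4,6); WM=5; [0,2) fires=3 [1,3) fires=2
i=4 t=7 v=9: → [7,9),[6,8); WM=7; [4,6) fires=1 [5,7) fires=1
i=5 t=8 v=5: → [8,10),[7,9); WM=8; [6,8) fires=1
i=6 t=10 v=8: → [10,12),[9,11); WM=10; [7,9) fires=2 [8,10) fires=1
i=7 t=14 v=5: → [14,16),[13,15); WM=14; [9,11) fires=1 [10,12) fires=1
i=8 t=2 v=3: DROP (t<14-2); WM=14
i=9 t=5 v=5: DROP (t<14-2); WM=14
i=10 t=9 v=9: DROP (t<14-2); WM=14
i=11 t=14 v=3: → [14,16),[13,15); WM=14
i=12 t=13 v=1: → [13,15),[12,14); WM=14; [12,14) fires=1

8 9 10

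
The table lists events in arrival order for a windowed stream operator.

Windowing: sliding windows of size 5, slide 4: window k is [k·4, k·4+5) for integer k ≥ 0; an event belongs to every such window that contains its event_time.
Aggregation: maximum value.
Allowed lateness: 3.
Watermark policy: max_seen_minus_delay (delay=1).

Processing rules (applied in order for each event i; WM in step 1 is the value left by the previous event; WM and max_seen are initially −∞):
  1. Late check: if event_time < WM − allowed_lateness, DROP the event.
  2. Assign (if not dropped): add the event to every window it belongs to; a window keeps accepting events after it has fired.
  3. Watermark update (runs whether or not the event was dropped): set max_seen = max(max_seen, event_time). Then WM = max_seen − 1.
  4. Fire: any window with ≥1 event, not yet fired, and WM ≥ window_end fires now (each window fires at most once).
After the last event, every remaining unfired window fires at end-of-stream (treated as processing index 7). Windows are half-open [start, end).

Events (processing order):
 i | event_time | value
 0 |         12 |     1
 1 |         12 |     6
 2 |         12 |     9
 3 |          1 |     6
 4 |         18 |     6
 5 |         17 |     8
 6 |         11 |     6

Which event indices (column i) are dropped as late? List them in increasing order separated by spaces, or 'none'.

3 6

i=0 t=12 v=1: → [12,17),[8,13); WM=11
i=1 t=12 v=6: → [12,17),[8,13); WM=11
i=2 t=12 v=9: → [12,17),[8,13); WM=11
i=3 t=1 v=6: DROP (t<11-3); WM=11
i=4 t=18 v=6: → [16,21); WM=17; [8,13) fires=9 [12,17) fires=9
i=5 t=17 v=8: → [16,21); WM=17
i=6 t=11 v=6: DROP (t<17-3); WM=17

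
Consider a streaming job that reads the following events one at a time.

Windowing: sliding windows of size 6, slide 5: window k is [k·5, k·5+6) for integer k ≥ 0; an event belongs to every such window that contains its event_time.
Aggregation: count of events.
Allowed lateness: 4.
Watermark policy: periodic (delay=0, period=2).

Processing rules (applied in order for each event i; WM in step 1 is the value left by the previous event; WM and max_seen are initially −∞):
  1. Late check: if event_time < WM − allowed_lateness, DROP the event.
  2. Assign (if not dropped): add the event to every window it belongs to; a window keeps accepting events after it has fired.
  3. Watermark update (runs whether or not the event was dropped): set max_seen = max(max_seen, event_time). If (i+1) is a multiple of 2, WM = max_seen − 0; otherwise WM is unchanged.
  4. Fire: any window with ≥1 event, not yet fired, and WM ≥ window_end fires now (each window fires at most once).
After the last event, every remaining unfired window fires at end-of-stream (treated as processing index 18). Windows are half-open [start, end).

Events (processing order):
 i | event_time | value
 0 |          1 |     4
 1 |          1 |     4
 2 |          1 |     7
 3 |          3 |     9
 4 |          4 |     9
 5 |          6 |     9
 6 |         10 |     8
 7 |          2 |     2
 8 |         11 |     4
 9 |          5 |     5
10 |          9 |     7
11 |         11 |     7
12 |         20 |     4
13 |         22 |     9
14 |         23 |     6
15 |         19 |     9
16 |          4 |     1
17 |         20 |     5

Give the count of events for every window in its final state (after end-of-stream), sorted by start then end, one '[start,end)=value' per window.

[0,6)=6 [5,11)=3 [10,16)=3 [15,21)=3 [20,26)=4

i=0 t=1 v=4: → [0,6); WM=−∞
i=1 t=1 v=4: → [0,6); WM=1
i=2 t=1 v=7: → [0,6); WM=1
i=3 t=3 v=9: → [0,6); WM=3
i=4 t=4 v=9: → [0,6); WM=3
i=5 t=6 v=9: → [5,11); WM=6; [0,6) fires=5
i=6 t=10 v=8: → [10,16),[5,11); WM=6
i=7 t=2 v=2: → [0,6); WM=10
i=8 t=11 v=4: → [10,16); WM=10
i=9 t=5 v=5: DROP (t<10-4); WM=11; [5,11) fires=2
i=10 t=9 v=7: → [5,11); WM=11
i=11 t=11 v=7: → [10,16); WM=11
i=12 t=20 v=4: → [20,26),[15,21); WM=11
i=13 t=22 v=9: → [20,26); WM=22; [10,16) fires=3 [15,21) fires=1
i=14 t=23 v=6: → [20,26); WM=22
i=15 t=19 v=9: → [15,21); WM=23
i=16 t=4 v=1: DROP (t<23-4); WM=23
i=17 t=20 v=5: → [20,26),[15,21); WM=23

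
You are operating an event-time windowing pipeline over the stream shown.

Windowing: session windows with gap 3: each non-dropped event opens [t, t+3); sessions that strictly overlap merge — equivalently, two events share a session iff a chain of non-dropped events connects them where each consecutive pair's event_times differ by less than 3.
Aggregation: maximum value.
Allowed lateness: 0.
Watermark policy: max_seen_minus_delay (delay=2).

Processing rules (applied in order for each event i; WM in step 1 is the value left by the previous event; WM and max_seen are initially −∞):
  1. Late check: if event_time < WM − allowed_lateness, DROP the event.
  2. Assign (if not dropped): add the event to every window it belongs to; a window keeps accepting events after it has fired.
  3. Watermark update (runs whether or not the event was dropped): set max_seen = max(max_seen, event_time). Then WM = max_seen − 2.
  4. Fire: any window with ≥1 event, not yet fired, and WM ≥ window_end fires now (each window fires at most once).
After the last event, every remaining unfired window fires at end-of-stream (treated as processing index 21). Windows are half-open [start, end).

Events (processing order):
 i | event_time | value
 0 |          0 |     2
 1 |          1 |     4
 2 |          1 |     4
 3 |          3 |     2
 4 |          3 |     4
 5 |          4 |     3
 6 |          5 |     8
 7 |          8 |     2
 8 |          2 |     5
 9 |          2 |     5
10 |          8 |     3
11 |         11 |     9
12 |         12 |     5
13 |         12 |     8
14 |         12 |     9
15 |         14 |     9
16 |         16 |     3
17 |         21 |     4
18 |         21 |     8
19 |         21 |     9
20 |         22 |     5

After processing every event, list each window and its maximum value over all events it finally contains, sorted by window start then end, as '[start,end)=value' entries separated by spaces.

[0,8)=8 [8,11)=3 [11,19)=9 [21,25)=9

i=0 t=0 v=2: → [0,3); WM=-2
i=1 t=1 v=4: → [0,4); WM=-1
i=2 t=1 v=4: → [0,4); WM=-1
i=3 t=3 v=2: → [0,6); WM=1
i=4 t=3 v=4: → [0,6); WM=1
i=5 t=4 v=3: → [0,7); WM=2
i=6 t=5 v=8: → [0,8); WM=3
i=7 t=8 v=2: → [8,11); WM=6
i=8 t=2 v=5: DROP (t<6-0); WM=6
i=9 t=2 v=5: DROP (t<6-0); WM=6
i=10 t=8 v=3: → [8,11); WM=6
i=11 t=11 v=9: → [11,14); WM=9
i=12 t=12 v=5: → [11,15); WM=10
i=13 t=12 v=8: → [11,15); WM=10
i=14 t=12 v=9: → [11,15); WM=10
i=15 t=14 v=9: → [11,17); WM=12
i=16 t=16 v=3: → [11,19); WM=14
i=17 t=21 v=4: → [21,24); WM=19
i=18 t=21 v=8: → [21,24); WM=19
i=19 t=21 v=9: → [21,24); WM=19
i=20 t=22 v=5: → [21,25); WM=20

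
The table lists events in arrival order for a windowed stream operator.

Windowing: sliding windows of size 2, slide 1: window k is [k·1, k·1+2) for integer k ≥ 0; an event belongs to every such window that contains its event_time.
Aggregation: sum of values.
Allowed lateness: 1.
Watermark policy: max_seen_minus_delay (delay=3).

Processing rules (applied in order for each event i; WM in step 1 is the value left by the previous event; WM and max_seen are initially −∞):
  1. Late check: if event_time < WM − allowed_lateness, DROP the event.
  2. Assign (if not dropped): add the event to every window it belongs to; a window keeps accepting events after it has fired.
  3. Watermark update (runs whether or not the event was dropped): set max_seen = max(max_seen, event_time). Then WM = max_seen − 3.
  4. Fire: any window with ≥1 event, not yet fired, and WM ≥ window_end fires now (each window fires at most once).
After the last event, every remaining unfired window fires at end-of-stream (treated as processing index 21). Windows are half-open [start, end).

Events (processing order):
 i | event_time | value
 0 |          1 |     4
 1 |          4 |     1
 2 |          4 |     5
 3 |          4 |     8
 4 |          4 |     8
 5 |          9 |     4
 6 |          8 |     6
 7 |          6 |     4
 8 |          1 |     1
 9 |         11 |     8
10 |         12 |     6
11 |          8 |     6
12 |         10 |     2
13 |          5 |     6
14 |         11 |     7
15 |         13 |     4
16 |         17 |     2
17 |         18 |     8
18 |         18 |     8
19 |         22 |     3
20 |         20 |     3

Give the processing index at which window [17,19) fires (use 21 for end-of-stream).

19

i=0 t=1 v=4: → [1,3),[0,2); WM=-2
i=1 t=4 v=1: → [4,6),[3,5); WM=1
i=2 t=4 v=5: → [4,6),[3,5); WM=1
i=3 t=4 v=8: → [4,6),[3,5); WM=1
i=4 t=4 v=8: → [4,6),[3,5); WM=1
i=5 t=9 v=4: → [9,11),[8,10); WM=6; [0,2) fires=4 [1,3) fires=4 [3,5) fires=22 [4,6) fires=22
i=6 t=8 v=6: → [8,10),[7,9); WM=6
i=7 t=6 v=4: → [6,8),[5,7); WM=6
i=8 t=1 v=1: DROP (t<6-1); WM=6
i=9 t=11 v=8: → [11,13),[10,12); WM=8; [5,7) fires=4 [6,8) fires=4
i=10 t=12 v=6: → [12,14),[11,13); WM=9; [7,9) fires=6
i=11 t=8 v=6: → [8,10),[7,9); WM=9
i=12 t=10 v=2: → [10,12),[9,11); WM=9
i=13 t=5 v=6: DROP (t<9-1); WM=9
i=14 t=11 v=7: → [11,13),[10,12); WM=9
i=15 t=13 v=4: → [13,15),[12,14); WM=10; [8,10) fires=16
i=16 t=17 v=2: → [17,19),[16,18); WM=14; [9,11) fires=6 [10,12) fires=17 [11,13) fires=21 [12,14) fires=10
i=17 t=18 v=8: → [18,20),[17,19); WM=15; [13,15) fires=4
i=18 t=18 v=8: → [18,20),[17,19); WM=15
i=19 t=22 v=3: → [22,24),[21,23); WM=19; [16,18) fires=2 [17,19) fires=18
i=20 t=20 v=3: → [20,22),[19,21); WM=19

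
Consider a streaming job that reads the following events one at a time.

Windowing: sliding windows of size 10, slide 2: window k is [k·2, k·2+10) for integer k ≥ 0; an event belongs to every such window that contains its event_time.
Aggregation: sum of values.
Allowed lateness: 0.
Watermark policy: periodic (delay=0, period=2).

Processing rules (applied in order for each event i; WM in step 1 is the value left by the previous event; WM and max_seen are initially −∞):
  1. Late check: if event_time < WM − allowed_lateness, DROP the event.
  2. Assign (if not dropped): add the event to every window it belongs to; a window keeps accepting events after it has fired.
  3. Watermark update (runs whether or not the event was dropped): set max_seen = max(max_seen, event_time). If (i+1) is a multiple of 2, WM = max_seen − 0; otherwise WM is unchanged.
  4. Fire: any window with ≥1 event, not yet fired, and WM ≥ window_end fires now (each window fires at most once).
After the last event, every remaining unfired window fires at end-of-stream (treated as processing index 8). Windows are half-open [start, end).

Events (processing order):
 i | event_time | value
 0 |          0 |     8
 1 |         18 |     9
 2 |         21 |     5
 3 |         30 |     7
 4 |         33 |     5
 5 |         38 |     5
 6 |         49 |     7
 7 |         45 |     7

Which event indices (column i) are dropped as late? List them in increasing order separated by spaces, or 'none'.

i=0 t=0 v=8: → [0,10); WM=−∞
i=1 t=18 v=9: → [18,28),[16,26),[14,24),[12,22),[10,20); WM=18; [0,10) fires=8
i=2 t=21 v=5: → [20,30),[18,28),[16,26),[14,24),[12,22); WM=18
i=3 t=30 v=7: → [30,40),[28,38),[26,36),[24,34),[22,32); WM=30; [10,20) fires=9 [12,22) fires=14 [14,24) fires=14 [16,26) fires=14 [18,28) fires=14 [20,30) fires=5
i=4 t=33 v=5: → [32,42),[30,40),[28,38),[26,36),[24,34); WM=30
i=5 t=38 v=5: → [38,48),[36,46),[34,44),[32,42),[30,40); WM=38; [22,32) fires=7 [24,34) fires=12 [26,36) fires=12 [28,38) fires=12
i=6 t=49 v=7: → [48,58),[46,56),[44,54),[42,52),[40,50); WM=38
i=7 t=45 v=7: → [44,54),[42,52),[40,50),[38,48),[36,46); WM=49; [30,40) fires=17 [32,42) fires=10 [34,44) fires=5 [36,46) fires=12 [38,48) fires=12

none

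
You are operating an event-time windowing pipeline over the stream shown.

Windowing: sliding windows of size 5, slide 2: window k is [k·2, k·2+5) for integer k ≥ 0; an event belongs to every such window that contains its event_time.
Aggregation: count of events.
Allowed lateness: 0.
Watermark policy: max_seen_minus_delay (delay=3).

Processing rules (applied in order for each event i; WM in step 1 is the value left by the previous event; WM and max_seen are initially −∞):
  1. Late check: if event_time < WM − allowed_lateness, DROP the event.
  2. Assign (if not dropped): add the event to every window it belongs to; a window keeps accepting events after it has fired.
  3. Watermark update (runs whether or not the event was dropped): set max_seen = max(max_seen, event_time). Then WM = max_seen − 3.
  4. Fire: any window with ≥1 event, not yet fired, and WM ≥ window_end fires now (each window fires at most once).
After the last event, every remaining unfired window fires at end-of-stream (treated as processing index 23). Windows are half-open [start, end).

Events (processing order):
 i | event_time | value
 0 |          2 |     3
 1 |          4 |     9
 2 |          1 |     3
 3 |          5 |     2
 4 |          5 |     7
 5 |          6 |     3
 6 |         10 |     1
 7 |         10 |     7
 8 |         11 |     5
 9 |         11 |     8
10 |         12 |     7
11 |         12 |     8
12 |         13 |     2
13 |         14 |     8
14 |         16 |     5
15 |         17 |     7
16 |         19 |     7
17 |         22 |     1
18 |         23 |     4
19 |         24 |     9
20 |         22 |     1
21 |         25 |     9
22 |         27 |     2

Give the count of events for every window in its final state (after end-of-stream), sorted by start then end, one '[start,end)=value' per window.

i=0 t=2 v=3: → [2,7),[0,5); WM=-1
i=1 t=4 v=9: → [4,9),[2,7),[0,5); WM=1
i=2 t=1 v=3: → [0,5); WM=1
i=3 t=5 v=2: → [4,9),[2,7); WM=2
i=4 t=5 v=7: → [4,9),[2,7); WM=2
i=5 t=6 v=3: → [6,11),[4,9),[2,7); WM=3
i=6 t=10 v=1: → [10,15),[8,13),[6,11); WM=7; [0,5) fires=3 [2,7) fires=5
i=7 t=10 v=7: → [10,15),[8,13),[6,11); WM=7
i=8 t=11 v=5: → [10,15),[8,13); WM=8
i=9 t=11 v=8: → [10,15),[8,13); WM=8
i=10 t=12 v=7: → [12,17),[10,15),[8,13); WM=9; [4,9) fires=4
i=11 t=12 v=8: → [12,17),[10,15),[8,13); WM=9
i=12 t=13 v=2: → [12,17),[10,15); WM=10
i=13 t=14 v=8: → [14,19),[12,17),[10,15); WM=11; [6,11) fires=3
i=14 t=16 v=5: → [16,21),[14,19),[12,17); WM=13; [8,13) fires=6
i=15 t=17 v=7: → [16,21),[14,19); WM=14
i=16 t=19 v=7: → [18,23),[16,21); WM=16; [10,15) fires=8
i=17 t=22 v=1: → [22,27),[20,25),[18,23); WM=19; [12,17) fires=5 [14,19) fires=3
i=18 t=23 v=4: → [22,27),[20,25); WM=20
i=19 t=24 v=9: → [24,29),[22,27),[20,25); WM=21; [16,21) fires=3
i=20 t=22 v=1: → [22,27),[20,25),[18,23); WM=21
i=21 t=25 v=9: → [24,29),[22,27); WM=22
i=22 t=27 v=2: → [26,31),[24,29); WM=24; [18,23) fires=3

[0,5)=3 [2,7)=5 [4,9)=4 [6,11)=3 [8,13)=6 [10,15)=8 [12,17)=5 [14,19)=3 [16,21)=3 [18,23)=3 [20,25)=4 [22,27)=5 [24,29)=3 [26,31)=1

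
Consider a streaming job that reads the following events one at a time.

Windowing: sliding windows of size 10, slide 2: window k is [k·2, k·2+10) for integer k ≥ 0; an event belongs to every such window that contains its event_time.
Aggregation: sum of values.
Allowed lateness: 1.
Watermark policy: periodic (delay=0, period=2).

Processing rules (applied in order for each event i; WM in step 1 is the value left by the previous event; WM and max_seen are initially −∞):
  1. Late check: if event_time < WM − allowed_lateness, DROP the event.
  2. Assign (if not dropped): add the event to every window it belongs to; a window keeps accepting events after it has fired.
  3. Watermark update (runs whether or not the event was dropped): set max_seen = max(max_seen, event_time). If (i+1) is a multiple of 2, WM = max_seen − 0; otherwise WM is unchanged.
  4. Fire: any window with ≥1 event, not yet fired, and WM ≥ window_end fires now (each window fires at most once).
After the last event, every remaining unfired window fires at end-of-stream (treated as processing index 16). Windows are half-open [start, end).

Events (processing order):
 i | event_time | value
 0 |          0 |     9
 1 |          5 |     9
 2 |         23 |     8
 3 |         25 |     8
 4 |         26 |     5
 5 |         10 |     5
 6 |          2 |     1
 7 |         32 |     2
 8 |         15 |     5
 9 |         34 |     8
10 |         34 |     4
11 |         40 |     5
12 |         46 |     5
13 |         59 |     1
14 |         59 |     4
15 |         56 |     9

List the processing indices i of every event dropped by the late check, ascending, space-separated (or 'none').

5 6 8 15

i=0 t=0 v=9: → [0,10); WM=−∞
i=1 t=5 v=9: → [4,14),[2,12),[0,10); WM=5
i=2 t=23 v=8: → [22,32),[20,30),[18,28),[16,26),[14,24); WM=5
i=3 t=25 v=8: → [24,34),[22,32),[20,30),[18,28),[16,26); WM=25; [0,10) fires=18 [2,12) fires=9 [4,14) fires=9 [14,24) fires=8
i=4 t=26 v=5: → [26,36),[24,34),[22,32),[20,30),[18,28); WM=25
i=5 t=10 v=5: DROP (t<25-1); WM=26; [16,26) fires=16
i=6 t=2 v=1: DROP (t<26-1); WM=26
i=7 t=32 v=2: → [32,42),[30,40),[28,38),[26,36),[24,34); WM=32; [18,28) fires=21 [20,30) fires=21 [22,32) fires=21
i=8 t=15 v=5: DROP (t<32-1); WM=32
i=9 t=34 v=8: → [34,44),[32,42),[30,40),[28,38),[26,36); WM=34; [24,34) fires=15
i=10 t=34 v=4: → [34,44),[32,42),[30,40),[28,38),[26,36); WM=34
i=11 t=40 v=5: → [40,50),[38,48),[36,46),[34,44),[32,42); WM=40; [26,36) fires=19 [28,38) fires=14 [30,40) fires=14
i=12 t=46 v=5: → [46,56),[44,54),[42,52),[40,50),[38,48); WM=40
i=13 t=59 v=1: → [58,68),[56,66),[54,64),[52,62),[50,60); WM=59; [32,42) fires=19 [34,44) fires=17 [36,46) fires=5 [38,48) fires=10 [40,50) fires=10 [42,52) fires=5 [44,54) fires=5 [46,56) fires=5
i=14 t=59 v=4: → [58,68),[56,66),[54,64),[52,62),[50,60); WM=59
i=15 t=56 v=9: DROP (t<59-1); WM=59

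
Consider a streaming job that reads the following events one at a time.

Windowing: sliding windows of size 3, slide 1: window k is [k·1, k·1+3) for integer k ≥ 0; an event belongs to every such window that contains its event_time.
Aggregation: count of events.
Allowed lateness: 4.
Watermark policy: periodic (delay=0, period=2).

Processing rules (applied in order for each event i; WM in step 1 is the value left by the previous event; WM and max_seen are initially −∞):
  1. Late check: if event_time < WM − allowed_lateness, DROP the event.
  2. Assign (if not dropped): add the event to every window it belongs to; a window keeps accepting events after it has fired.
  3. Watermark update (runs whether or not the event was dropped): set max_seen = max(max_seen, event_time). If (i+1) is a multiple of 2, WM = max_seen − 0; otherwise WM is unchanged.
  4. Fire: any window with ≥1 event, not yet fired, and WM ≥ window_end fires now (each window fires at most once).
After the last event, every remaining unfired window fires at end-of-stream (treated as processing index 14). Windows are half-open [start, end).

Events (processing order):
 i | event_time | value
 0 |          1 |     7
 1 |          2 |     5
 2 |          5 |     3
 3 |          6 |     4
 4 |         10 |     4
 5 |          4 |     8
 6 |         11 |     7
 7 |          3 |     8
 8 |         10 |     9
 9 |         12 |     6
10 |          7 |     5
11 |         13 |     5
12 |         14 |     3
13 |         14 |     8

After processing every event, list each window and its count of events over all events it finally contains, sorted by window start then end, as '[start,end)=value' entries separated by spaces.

[0,3)=2 [1,4)=2 [2,5)=2 [3,6)=2 [4,7)=3 [5,8)=2 [6,9)=1 [8,11)=2 [9,12)=3 [10,13)=4 [11,14)=3 [12,15)=4 [13,16)=3 [14,17)=2

i=0 t=1 v=7: → [1,4),[0,3); WM=−∞
i=1 t=2 v=5: → [2,5),[1,4),[0,3); WM=2
i=2 t=5 v=3: → [5,8),[4,7),[3,6); WM=2
i=3 t=6 v=4: → [6,9),[5,8),[4,7); WM=6; [0,3) fires=2 [1,4) fires=2 [2,5) fires=1 [3,6) fires=1
i=4 t=10 v=4: → [10,13),[9,12),[8,11); WM=6
i=5 t=4 v=8: → [4,7),[3,6),[2,5); WM=10; [4,7) fires=3 [5,8) fires=2 [6,9) fires=1
i=6 t=11 v=7: → [11,14),[10,13),[9,12); WM=10
i=7 t=3 v=8: DROP (t<10-4); WM=11; [8,11) fires=1
i=8 t=10 v=9: → [10,13),[9,12),[8,11); WM=11
i=9 t=12 v=6: → [12,15),[11,14),[10,13); WM=12; [9,12) fires=3
i=10 t=7 v=5: DROP (t<12-4); WM=12
i=11 t=13 v=5: → [13,16),[12,15),[11,14); WM=13; [10,13) fires=4
i=12 t=14 v=3: → [14,17),[13,16),[12,15); WM=13
i=13 t=14 v=8: → [14,17),[13,16),[12,15); WM=14; [11,14) fires=3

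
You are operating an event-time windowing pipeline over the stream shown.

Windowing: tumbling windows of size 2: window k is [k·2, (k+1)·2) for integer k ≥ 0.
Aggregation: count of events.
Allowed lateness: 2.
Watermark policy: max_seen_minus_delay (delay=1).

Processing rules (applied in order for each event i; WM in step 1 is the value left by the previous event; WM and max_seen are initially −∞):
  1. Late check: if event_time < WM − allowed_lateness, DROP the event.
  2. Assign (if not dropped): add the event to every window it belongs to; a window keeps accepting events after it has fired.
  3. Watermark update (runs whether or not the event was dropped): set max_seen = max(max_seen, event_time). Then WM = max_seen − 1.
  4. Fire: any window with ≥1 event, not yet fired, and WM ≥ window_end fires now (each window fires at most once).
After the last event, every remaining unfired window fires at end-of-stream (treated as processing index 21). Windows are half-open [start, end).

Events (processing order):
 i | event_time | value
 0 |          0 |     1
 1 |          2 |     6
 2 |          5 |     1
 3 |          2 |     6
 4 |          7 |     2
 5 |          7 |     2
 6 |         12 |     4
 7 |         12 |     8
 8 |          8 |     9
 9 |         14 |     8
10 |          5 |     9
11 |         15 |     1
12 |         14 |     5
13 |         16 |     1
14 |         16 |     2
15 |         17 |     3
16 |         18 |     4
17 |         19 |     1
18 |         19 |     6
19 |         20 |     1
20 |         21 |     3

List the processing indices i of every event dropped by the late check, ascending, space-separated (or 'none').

i=0 t=0 v=1: → [0,2); WM=-1
i=1 t=2 v=6: → [2,4); WM=1
i=2 t=5 v=1: → [4,6); WM=4; [0,2) fires=1 [2,4) fires=1
i=3 t=2 v=6: → [2,4); WM=4
i=4 t=7 v=2: → [6,8); WM=6; [4,6) fires=1
i=5 t=7 v=2: → [6,8); WM=6
i=6 t=12 v=4: → [12,14); WM=11; [6,8) fires=2
i=7 t=12 v=8: → [12,14); WM=11
i=8 t=8 v=9: DROP (t<11-2); WM=11
i=9 t=14 v=8: → [14,16); WM=13
i=10 t=5 v=9: DROP (t<13-2); WM=13
i=11 t=15 v=1: → [14,16); WM=14; [12,14) fires=2
i=12 t=14 v=5: → [14,16); WM=14
i=13 t=16 v=1: → [16,18); WM=15
i=14 t=16 v=2: → [16,18); WM=15
i=15 t=17 v=3: → [16,18); WM=16; [14,16) fires=3
i=16 t=18 v=4: → [18,20); WM=17
i=17 t=19 v=1: → [18,20); WM=18; [16,18) fires=3
i=18 t=19 v=6: → [18,20); WM=18
i=19 t=20 v=1: → [20,22); WM=19
i=20 t=21 v=3: → [20,22); WM=20; [18,20) fires=3

8 10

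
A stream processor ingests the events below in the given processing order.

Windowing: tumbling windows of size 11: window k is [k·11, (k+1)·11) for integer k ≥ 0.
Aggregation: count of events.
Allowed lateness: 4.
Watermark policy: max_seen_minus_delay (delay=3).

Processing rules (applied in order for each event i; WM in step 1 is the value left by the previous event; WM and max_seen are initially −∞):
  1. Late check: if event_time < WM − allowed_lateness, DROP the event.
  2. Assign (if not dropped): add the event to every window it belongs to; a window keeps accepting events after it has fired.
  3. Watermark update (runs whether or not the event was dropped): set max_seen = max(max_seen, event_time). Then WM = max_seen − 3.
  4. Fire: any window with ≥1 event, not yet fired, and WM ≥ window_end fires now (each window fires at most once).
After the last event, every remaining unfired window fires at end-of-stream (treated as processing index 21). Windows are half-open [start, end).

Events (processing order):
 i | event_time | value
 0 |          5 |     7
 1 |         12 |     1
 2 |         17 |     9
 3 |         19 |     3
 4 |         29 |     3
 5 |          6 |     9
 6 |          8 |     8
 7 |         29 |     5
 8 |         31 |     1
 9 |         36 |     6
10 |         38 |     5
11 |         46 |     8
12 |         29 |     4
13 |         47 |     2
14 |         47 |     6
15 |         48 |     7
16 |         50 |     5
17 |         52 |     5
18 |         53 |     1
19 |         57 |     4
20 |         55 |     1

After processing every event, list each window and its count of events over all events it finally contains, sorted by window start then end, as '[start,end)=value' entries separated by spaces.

i=0 t=5 v=7: → [0,11); WM=2
i=1 t=12 v=1: → [11,22); WM=9
i=2 t=17 v=9: → [11,22); WM=14; [0,11) fires=1
i=3 t=19 v=3: → [11,22); WM=16
i=4 t=29 v=3: → [22,33); WM=26; [11,22) fires=3
i=5 t=6 v=9: DROP (t<26-4); WM=26
i=6 t=8 v=8: DROP (t<26-4); WM=26
i=7 t=29 v=5: → [22,33); WM=26
i=8 t=31 v=1: → [22,33); WM=28
i=9 t=36 v=6: → [33,44); WM=33; [22,33) fires=3
i=10 t=38 v=5: → [33,44); WM=35
i=11 t=46 v=8: → [44,55); WM=43
i=12 t=29 v=4: DROP (t<43-4); WM=43
i=13 t=47 v=2: → [44,55); WM=44; [33,44) fires=2
i=14 t=47 v=6: → [44,55); WM=44
i=15 t=48 v=7: → [44,55); WM=45
i=16 t=50 v=5: → [44,55); WM=47
i=17 t=52 v=5: → [44,55); WM=49
i=18 t=53 v=1: → [44,55); WM=50
i=19 t=57 v=4: → [55,66); WM=54
i=20 t=55 v=1: → [55,66); WM=54

[0,11)=1 [11,22)=3 [22,33)=3 [33,44)=2 [44,55)=7 [55,66)=2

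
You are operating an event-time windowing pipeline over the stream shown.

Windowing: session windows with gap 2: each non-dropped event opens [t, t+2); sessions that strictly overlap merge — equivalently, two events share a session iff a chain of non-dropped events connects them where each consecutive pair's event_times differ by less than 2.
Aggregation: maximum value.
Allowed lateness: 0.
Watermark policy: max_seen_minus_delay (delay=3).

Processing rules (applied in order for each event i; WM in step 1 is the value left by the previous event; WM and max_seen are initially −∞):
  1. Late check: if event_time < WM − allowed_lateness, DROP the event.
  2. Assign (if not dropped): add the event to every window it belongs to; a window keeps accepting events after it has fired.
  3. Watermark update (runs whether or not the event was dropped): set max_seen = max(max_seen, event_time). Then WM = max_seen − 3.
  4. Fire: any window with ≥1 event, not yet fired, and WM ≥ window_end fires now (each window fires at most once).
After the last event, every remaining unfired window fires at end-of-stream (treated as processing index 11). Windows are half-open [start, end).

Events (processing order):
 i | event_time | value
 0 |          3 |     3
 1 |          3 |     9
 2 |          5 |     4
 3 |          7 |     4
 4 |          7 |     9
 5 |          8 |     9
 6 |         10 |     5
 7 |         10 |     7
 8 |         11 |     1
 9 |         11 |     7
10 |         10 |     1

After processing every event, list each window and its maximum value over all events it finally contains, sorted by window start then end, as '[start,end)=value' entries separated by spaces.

i=0 t=3 v=3: → [3,5); WM=0
i=1 t=3 v=9: → [3,5); WM=0
i=2 t=5 v=4: → [5,7); WM=2
i=3 t=7 v=4: → [7,9); WM=4
i=4 t=7 v=9: → [7,9); WM=4
i=5 t=8 v=9: → [7,10); WM=5
i=6 t=10 v=5: → [10,12); WM=7
i=7 t=10 v=7: → [10,12); WM=7
i=8 t=11 v=1: → [10,13); WM=8
i=9 t=11 v=7: → [10,13); WM=8
i=10 t=10 v=1: → [10,13); WM=8

[3,5)=9 [5,7)=4 [7,10)=9 [10,13)=7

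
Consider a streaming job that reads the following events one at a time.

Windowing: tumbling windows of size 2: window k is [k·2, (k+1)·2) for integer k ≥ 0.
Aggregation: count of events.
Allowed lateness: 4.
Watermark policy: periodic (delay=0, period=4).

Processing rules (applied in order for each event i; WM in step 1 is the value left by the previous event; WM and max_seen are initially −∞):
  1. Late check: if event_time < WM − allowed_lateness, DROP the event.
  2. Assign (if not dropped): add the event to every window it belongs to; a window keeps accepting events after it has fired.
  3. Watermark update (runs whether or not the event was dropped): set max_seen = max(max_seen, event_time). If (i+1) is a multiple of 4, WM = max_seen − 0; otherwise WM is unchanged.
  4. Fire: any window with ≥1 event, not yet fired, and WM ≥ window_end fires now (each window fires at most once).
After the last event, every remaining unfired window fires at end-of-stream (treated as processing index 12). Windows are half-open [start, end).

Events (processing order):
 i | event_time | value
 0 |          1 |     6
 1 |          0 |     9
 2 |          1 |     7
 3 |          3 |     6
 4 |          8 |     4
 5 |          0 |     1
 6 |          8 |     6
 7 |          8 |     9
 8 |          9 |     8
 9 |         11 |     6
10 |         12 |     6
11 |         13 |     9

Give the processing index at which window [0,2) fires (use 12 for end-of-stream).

i=0 t=1 v=6: → [0,2); WM=−∞
i=1 t=0 v=9: → [0,2); WM=−∞
i=2 t=1 v=7: → [0,2); WM=−∞
i=3 t=3 v=6: → [2,4); WM=3; [0,2) fires=3
i=4 t=8 v=4: → [8,10); WM=3
i=5 t=0 v=1: → [0,2); WM=3
i=6 t=8 v=6: → [8,10); WM=3
i=7 t=8 v=9: → [8,10); WM=8; [2,4) fires=1
i=8 t=9 v=8: → [8,10); WM=8
i=9 t=11 v=6: → [10,12); WM=8
i=10 t=12 v=6: → [12,14); WM=8
i=11 t=13 v=9: → [12,14); WM=13; [8,10) fires=4 [10,12) fires=1

3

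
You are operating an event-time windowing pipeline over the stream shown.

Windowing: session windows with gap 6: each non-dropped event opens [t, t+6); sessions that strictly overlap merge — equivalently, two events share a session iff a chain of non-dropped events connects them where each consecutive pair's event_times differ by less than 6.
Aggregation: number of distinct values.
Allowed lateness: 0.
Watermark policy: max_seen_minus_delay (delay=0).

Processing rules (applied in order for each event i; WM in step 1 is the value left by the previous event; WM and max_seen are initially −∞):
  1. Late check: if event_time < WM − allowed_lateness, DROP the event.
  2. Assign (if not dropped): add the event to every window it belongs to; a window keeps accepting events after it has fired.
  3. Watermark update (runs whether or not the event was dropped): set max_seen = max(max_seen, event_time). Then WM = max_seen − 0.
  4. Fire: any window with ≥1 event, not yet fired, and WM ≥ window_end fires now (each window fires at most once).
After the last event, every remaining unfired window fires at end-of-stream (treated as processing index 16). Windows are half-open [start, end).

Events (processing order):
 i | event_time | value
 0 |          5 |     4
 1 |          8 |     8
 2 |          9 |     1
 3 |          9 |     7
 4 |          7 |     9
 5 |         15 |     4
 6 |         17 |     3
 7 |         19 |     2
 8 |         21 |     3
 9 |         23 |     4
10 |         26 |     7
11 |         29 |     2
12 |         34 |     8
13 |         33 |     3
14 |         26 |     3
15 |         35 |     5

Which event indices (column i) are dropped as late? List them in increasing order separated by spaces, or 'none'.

i=0 t=5 v=4: → [5,11); WM=5
i=1 t=8 v=8: → [5,14); WM=8
i=2 t=9 v=1: → [5,15); WM=9
i=3 t=9 v=7: → [5,15); WM=9
i=4 t=7 v=9: DROP (t<9-0); WM=9
i=5 t=15 v=4: → [15,21); WM=15
i=6 t=17 v=3: → [15,23); WM=17
i=7 t=19 v=2: → [15,25); WM=19
i=8 t=21 v=3: → [15,27); WM=21
i=9 t=23 v=4: → [15,29); WM=23
i=10 t=26 v=7: → [15,32); WM=26
i=11 t=29 v=2: → [15,35); WM=29
i=12 t=34 v=8: → [15,40); WM=34
i=13 t=33 v=3: DROP (t<34-0); WM=34
i=14 t=26 v=3: DROP (t<34-0); WM=34
i=15 t=35 v=5: → [15,41); WM=35

4 13 14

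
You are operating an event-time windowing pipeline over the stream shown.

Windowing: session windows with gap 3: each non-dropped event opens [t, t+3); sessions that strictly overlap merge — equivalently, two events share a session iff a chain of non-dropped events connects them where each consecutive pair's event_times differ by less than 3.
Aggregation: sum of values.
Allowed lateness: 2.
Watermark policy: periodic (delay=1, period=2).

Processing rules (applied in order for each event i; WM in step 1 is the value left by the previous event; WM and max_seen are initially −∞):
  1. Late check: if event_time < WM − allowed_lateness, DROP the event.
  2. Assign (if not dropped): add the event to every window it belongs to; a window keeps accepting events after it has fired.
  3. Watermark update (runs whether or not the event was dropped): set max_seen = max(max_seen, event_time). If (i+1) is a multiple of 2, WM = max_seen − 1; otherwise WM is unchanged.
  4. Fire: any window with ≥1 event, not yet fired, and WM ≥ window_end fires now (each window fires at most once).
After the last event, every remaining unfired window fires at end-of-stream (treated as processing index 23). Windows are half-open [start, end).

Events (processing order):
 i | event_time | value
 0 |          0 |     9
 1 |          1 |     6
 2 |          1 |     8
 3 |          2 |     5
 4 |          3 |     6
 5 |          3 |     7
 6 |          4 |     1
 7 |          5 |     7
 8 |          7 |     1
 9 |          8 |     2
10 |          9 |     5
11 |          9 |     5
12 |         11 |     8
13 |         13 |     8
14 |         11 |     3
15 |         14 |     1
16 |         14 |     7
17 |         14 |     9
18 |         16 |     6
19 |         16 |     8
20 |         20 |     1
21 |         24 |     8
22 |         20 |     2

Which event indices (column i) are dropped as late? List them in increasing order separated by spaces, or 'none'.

22

i=0 t=0 v=9: → [0,3); WM=−∞
i=1 t=1 v=6: → [0,4); WM=0
i=2 t=1 v=8: → [0,4); WM=0
i=3 t=2 v=5: → [0,5); WM=1
i=4 t=3 v=6: → [0,6); WM=1
i=5 t=3 v=7: → [0,6); WM=2
i=6 t=4 v=1: → [0,7); WM=2
i=7 t=5 v=7: → [0,8); WM=4
i=8 t=7 v=1: → [0,10); WM=4
i=9 t=8 v=2: → [0,11); WM=7
i=10 t=9 v=5: → [0,12); WM=7
i=11 t=9 v=5: → [0,12); WM=8
i=12 t=11 v=8: → [0,14); WM=8
i=13 t=13 v=8: → [0,16); WM=12
i=14 t=11 v=3: → [0,16); WM=12
i=15 t=14 v=1: → [0,17); WM=13
i=16 t=14 v=7: → [0,17); WM=13
i=17 t=14 v=9: → [0,17); WM=13
i=18 t=16 v=6: → [0,19); WM=13
i=19 t=16 v=8: → [0,19); WM=15
i=20 t=20 v=1: → [20,23); WM=15
i=21 t=24 v=8: → [24,27); WM=23
i=22 t=20 v=2: DROP (t<23-2); WM=23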